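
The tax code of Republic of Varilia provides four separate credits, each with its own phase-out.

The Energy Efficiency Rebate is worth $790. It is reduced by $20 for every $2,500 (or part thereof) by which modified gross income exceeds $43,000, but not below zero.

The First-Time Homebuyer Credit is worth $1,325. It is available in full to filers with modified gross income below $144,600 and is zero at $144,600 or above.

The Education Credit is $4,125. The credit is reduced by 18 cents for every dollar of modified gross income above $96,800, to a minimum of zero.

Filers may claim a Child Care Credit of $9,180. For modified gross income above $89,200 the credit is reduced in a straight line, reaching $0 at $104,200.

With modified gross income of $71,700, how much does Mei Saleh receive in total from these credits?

$15,180

Energy Efficiency Rebate: income exceeds $43,000 by $28,700, which is 12 full-or-partial $2,500 increments; reduction = 12 × $20 = $240, leaving $550.
First-Time Homebuyer Credit: $71,700 is below the $144,600 cutoff, so the full $1,325 applies.
Education Credit: $71,700 is at or below the $96,800 threshold, so the full $4,125 applies.
Child Care Credit: $71,700 is at or below the $89,200 threshold, so the full $9,180 applies.
Total: $550 + $1,325 + $4,125 + $9,180 = $15,180.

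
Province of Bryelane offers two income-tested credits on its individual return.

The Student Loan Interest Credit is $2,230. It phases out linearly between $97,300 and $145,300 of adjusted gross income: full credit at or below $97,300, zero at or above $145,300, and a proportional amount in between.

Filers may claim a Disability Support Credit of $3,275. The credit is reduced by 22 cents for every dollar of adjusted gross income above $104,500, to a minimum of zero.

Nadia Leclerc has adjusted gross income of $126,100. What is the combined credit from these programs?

Student Loan Interest Credit: $126,100 is $28,800 into a $48,000 phase-out range, leaving 19,200/48,000 of the credit: $2,230 × 19,200/48,000 = $892.
Disability Support Credit: 22% of the $21,600 excess over $104,500 is $4,752 ≥ base, so the credit is $0.
Total: $892 + $0 = $892.

$892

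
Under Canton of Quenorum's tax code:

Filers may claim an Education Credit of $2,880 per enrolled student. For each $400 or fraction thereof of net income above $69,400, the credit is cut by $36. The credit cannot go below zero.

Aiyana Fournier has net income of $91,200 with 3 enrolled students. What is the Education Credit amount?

Education Credit: base = 3 × $2,880 = $8,640. income exceeds $69,400 by $21,800, which is 55 full-or-partial $400 increments; reduction = 55 × $36 = $1,980, leaving $6,660.

$6,660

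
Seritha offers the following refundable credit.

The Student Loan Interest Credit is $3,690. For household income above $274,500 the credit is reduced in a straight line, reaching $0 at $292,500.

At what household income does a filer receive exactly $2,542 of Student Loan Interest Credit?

$280,100

$2,542 is 2,542/3,690 of the full $3,690, so 1,148/3,690 of the $18,000 range has been used: income = $274,500 + $18,000 × 1,148/3,690 = $280,100.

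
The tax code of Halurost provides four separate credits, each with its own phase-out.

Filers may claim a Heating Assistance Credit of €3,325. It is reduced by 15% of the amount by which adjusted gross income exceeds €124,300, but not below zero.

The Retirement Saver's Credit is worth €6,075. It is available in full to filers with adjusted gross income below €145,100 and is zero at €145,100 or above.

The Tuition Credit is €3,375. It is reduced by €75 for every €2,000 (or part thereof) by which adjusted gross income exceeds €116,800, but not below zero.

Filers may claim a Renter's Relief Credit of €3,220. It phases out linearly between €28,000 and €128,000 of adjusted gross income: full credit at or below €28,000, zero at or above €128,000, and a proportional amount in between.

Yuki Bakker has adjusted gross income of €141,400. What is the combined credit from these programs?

€9,235

Heating Assistance Credit: 15% of the €17,100 excess over €124,300 is €2,565; credit = €3,325 − €2,565 = €760.
Retirement Saver's Credit: €141,400 is below the €145,100 cutoff, so the full €6,075 applies.
Tuition Credit: income exceeds €116,800 by €24,600, which is 13 full-or-partial €2,000 increments; reduction = 13 × €75 = €975, leaving €2,400.
Renter's Relief Credit: €141,400 is at or above €128,000, so the credit is €0.
Total: €760 + €6,075 + €2,400 + €0 = €9,235.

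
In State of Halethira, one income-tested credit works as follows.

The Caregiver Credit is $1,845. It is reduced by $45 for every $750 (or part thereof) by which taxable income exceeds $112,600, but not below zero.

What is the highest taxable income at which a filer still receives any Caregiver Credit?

After 40 increments the reduction is 40 × $45 = $1,800, leaving $45; one more increment wipes it out. Increment 40 ends at excess 40 × $750 = $30,000, so the highest qualifying income is $112,600 + $30,000 = $142,600.

$142,600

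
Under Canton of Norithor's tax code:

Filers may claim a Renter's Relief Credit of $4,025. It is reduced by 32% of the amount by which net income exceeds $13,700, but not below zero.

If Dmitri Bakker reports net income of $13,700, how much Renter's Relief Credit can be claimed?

$4,025

Renter's Relief Credit: $13,700 is at or below the $13,700 threshold, so the full $4,025 applies.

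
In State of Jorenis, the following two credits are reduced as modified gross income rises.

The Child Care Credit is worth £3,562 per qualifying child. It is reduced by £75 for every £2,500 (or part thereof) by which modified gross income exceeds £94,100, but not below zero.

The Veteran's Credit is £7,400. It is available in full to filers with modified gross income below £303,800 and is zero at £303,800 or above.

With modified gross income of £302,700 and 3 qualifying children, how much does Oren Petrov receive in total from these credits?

Child Care Credit: base = 3 × £3,562 = £10,686. income exceeds £94,100 by £208,600, which is 84 full-or-partial £2,500 increments; reduction = 84 × £75 = £6,300, leaving £4,386.
Veteran's Credit: £302,700 is below the £303,800 cutoff, so the full £7,400 applies.
Total: £4,386 + £7,400 = £11,786.

£11,786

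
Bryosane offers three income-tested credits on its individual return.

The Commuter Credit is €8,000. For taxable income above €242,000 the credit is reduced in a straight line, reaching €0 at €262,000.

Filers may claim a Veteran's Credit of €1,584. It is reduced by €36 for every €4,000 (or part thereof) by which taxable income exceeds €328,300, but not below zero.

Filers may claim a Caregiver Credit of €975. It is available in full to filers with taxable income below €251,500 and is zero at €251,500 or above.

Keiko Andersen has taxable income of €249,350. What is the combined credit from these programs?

€7,619

Commuter Credit: €249,350 is €7,350 into a €20,000 phase-out range, leaving 12,650/20,000 of the credit: €8,000 × 12,650/20,000 = €5,060.
Veteran's Credit: €249,350 is at or below the €328,300 threshold, so the full €1,584 applies.
Caregiver Credit: €249,350 is below the €251,500 cutoff, so the full €975 applies.
Total: €5,060 + €1,584 + €975 = €7,619.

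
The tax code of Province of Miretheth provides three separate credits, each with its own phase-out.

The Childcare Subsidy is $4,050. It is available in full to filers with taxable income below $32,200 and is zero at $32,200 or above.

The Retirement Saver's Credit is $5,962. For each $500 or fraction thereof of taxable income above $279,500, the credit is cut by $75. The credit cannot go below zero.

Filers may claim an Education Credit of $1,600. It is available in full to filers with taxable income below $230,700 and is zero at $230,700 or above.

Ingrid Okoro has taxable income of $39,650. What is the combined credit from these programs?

$7,562

Childcare Subsidy: $39,650 meets or exceeds the $32,200 cutoff, so the credit is $0.
Retirement Saver's Credit: $39,650 is at or below the $279,500 threshold, so the full $5,962 applies.
Education Credit: $39,650 is below the $230,700 cutoff, so the full $1,600 applies.
Total: $0 + $5,962 + $1,600 = $7,562.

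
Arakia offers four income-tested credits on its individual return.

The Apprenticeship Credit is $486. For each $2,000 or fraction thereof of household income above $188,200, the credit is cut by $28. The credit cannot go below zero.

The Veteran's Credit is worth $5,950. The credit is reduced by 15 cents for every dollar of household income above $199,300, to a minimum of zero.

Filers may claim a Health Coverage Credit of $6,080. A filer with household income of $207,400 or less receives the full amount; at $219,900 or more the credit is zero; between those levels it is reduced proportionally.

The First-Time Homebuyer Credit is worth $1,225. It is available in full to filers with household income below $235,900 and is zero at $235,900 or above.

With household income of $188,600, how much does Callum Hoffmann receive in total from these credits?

$13,713

Apprenticeship Credit: income exceeds $188,200 by $400, which is 1 full-or-partial $2,000 increment; reduction = 1 × $28 = $28, leaving $458.
Veteran's Credit: $188,600 is at or below the $199,300 threshold, so the full $5,950 applies.
Health Coverage Credit: $188,600 is at or below the $207,400 threshold, so the full $6,080 applies.
First-Time Homebuyer Credit: $188,600 is below the $235,900 cutoff, so the full $1,225 applies.
Total: $458 + $5,950 + $6,080 + $1,225 = $13,713.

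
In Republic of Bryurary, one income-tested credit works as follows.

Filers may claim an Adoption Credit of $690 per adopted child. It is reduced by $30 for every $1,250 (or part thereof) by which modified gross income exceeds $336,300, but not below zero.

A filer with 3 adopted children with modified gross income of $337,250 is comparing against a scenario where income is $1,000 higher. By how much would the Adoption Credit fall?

At $337,250 — base = 3 × $690 = $2,070. income exceeds $336,300 by $950, which is 1 full-or-partial $1,250 increment; reduction = 1 × $30 = $30, leaving $2,040.
At $338,250 — base = 3 × $690 = $2,070. income exceeds $336,300 by $1,950, which is 2 full-or-partial $1,250 increments; reduction = 2 × $30 = $60, leaving $2,010.
Lost: $2,040 − $2,010 = $30.

$30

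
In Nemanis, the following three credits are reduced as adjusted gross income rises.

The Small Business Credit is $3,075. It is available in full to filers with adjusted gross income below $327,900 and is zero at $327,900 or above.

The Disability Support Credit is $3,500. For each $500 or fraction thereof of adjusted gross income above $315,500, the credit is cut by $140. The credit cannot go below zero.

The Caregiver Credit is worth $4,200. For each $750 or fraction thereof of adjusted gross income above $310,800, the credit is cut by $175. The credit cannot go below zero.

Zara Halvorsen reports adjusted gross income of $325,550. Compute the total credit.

Small Business Credit: $325,550 is below the $327,900 cutoff, so the full $3,075 applies.
Disability Support Credit: income exceeds $315,500 by $10,050, which is 21 full-or-partial $500 increments; reduction = 21 × $140 = $2,940, leaving $560.
Caregiver Credit: income exceeds $310,800 by $14,750, which is 20 full-or-partial $750 increments; reduction = 20 × $175 = $3,500, leaving $700.
Total: $3,075 + $560 + $700 = $4,335.

$4,335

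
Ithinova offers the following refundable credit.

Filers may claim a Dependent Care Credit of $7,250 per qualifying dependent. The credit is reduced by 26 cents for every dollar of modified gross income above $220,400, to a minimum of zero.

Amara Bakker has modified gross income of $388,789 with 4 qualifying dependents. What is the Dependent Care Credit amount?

$0

Dependent Care Credit: base = 4 × $7,250 = $29,000. 26% of the $168,389 excess over $220,400 is $43,781.14 ≥ base, so the credit is $0.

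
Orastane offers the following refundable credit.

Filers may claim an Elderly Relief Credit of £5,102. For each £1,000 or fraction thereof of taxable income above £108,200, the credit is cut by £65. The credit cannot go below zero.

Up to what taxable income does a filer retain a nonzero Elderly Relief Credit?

£186,200

After 78 increments the reduction is 78 × £65 = £5,070, leaving £32; one more increment wipes it out. Increment 78 ends at excess 78 × £1,000 = £78,000, so the highest qualifying income is £108,200 + £78,000 = £186,200.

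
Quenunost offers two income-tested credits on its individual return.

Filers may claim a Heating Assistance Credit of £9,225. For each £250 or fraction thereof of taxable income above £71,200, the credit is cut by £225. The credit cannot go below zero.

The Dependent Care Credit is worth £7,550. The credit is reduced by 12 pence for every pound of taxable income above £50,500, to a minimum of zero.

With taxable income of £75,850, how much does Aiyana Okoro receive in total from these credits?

£9,458

Heating Assistance Credit: income exceeds £71,200 by £4,650, which is 19 full-or-partial £250 increments; reduction = 19 × £225 = £4,275, leaving £4,950.
Dependent Care Credit: 12% of the £25,350 excess over £50,500 is £3,042; credit = £7,550 − £3,042 = £4,508.
Total: £4,950 + £4,508 = £9,458.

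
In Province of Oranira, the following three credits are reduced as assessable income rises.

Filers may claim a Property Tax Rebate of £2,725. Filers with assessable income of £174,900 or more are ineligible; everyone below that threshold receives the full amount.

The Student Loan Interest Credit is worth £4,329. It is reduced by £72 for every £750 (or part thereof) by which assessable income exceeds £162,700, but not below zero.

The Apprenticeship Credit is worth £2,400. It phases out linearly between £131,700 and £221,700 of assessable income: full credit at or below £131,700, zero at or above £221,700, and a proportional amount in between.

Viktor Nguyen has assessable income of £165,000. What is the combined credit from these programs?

£8,278

Property Tax Rebate: £165,000 is below the £174,900 cutoff, so the full £2,725 applies.
Student Loan Interest Credit: income exceeds £162,700 by £2,300, which is 4 full-or-partial £750 increments; reduction = 4 × £72 = £288, leaving £4,041.
Apprenticeship Credit: £165,000 is £33,300 into a £90,000 phase-out range, leaving 56,700/90,000 of the credit: £2,400 × 56,700/90,000 = £1,512.
Total: £2,725 + £4,041 + £1,512 = £8,278.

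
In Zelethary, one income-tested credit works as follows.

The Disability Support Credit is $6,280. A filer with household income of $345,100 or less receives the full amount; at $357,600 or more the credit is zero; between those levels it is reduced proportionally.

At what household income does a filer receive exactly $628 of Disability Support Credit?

$356,350

$628 is 628/6,280 of the full $6,280, so 5,652/6,280 of the $12,500 range has been used: income = $345,100 + $12,500 × 5,652/6,280 = $356,350.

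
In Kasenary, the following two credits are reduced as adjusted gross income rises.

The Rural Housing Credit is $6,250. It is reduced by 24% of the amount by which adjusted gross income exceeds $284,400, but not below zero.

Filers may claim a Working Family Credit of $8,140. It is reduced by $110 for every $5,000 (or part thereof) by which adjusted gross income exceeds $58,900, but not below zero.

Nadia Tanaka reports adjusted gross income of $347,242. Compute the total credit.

$1,760

Rural Housing Credit: 24% of the $62,842 excess over $284,400 is $15,082.08 ≥ base, so the credit is $0.
Working Family Credit: income exceeds $58,900 by $288,342, which is 58 full-or-partial $5,000 increments; reduction = 58 × $110 = $6,380, leaving $1,760.
Total: $0 + $1,760 = $1,760.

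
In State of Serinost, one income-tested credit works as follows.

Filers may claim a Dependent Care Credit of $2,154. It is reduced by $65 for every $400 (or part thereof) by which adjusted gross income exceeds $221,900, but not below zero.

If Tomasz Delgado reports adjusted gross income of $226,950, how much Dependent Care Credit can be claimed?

$1,309

Dependent Care Credit: income exceeds $221,900 by $5,050, which is 13 full-or-partial $400 increments; reduction = 13 × $65 = $845, leaving $1,309.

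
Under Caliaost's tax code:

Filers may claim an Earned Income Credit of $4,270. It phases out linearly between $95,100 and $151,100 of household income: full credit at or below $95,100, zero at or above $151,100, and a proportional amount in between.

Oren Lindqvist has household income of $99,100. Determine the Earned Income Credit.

$3,965

Earned Income Credit: $99,100 is $4,000 into a $56,000 phase-out range, leaving 52,000/56,000 of the credit: $4,270 × 52,000/56,000 = $3,965.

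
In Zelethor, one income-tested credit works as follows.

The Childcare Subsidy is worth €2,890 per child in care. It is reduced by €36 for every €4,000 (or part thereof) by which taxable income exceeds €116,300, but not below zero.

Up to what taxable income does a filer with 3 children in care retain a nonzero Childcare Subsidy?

€1,076,300

Full credit = 3 × €2,890 = €8,670.
After 240 increments the reduction is 240 × €36 = €8,640, leaving €30; one more increment wipes it out. Increment 240 ends at excess 240 × €4,000 = €960,000, so the highest qualifying income is €116,300 + €960,000 = €1,076,300.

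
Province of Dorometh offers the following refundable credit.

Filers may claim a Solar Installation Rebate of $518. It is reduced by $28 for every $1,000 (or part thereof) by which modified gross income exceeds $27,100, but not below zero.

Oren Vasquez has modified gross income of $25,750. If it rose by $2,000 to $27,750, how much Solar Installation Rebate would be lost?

At $25,750 — $25,750 is at or below the $27,100 threshold, so the full $518 applies.
At $27,750 — income exceeds $27,100 by $650, which is 1 full-or-partial $1,000 increment; reduction = 1 × $28 = $28, leaving $490.
Lost: $518 − $490 = $28.

$28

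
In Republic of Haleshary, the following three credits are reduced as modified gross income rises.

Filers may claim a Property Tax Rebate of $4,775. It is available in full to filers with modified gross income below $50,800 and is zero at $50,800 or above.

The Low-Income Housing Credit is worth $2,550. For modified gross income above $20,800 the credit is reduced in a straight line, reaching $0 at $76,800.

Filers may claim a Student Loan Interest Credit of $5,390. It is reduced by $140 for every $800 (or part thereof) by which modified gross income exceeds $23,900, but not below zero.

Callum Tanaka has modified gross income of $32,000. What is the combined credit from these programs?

Property Tax Rebate: $32,000 is below the $50,800 cutoff, so the full $4,775 applies.
Low-Income Housing Credit: $32,000 is $11,200 into a $56,000 phase-out range, leaving 44,800/56,000 of the credit: $2,550 × 44,800/56,000 = $2,040.
Student Loan Interest Credit: income exceeds $23,900 by $8,100, which is 11 full-or-partial $800 increments; reduction = 11 × $140 = $1,540, leaving $3,850.
Total: $4,775 + $2,040 + $3,850 = $10,665.

$10,665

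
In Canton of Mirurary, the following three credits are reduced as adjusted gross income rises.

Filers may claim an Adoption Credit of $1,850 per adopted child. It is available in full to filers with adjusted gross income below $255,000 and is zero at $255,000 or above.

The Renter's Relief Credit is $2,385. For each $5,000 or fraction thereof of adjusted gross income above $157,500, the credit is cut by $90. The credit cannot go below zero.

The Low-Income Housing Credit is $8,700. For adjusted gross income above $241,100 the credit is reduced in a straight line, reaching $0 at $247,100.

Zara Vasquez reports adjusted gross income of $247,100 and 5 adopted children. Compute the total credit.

Adoption Credit: base = 5 × $1,850 = $9,250. $247,100 is below the $255,000 cutoff, so the full $9,250 applies.
Renter's Relief Credit: income exceeds $157,500 by $89,600, which is 18 full-or-partial $5,000 increments; reduction = 18 × $90 = $1,620, leaving $765.
Low-Income Housing Credit: $247,100 is at or above $247,100, so the credit is $0.
Total: $9,250 + $765 + $0 = $10,015.

$10,015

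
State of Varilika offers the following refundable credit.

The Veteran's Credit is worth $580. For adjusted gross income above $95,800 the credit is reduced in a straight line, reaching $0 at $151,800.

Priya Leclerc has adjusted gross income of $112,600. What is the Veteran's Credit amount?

Veteran's Credit: $112,600 is $16,800 into a $56,000 phase-out range, leaving 39,200/56,000 of the credit: $580 × 39,200/56,000 = $406.

$406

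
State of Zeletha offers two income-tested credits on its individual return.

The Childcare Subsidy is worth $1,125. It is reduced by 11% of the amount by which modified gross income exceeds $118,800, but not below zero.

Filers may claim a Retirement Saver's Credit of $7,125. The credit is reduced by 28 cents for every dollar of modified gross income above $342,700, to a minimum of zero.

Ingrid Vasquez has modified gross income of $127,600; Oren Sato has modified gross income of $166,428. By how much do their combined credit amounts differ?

$157

Ingrid ($127,600): Childcare Subsidy: 11% of the $8,800 excess over $118,800 is $968; credit = $1,125 − $968 = $157. Retirement Saver's Credit: $127,600 is at or below the $342,700 threshold, so the full $7,125 applies. total $157 + $7,125 = $7,282
Oren ($166,428): Childcare Subsidy: 11% of the $47,628 excess over $118,800 is $5,239.08 ≥ base, so the credit is $0. Retirement Saver's Credit: $166,428 is at or below the $342,700 threshold, so the full $7,125 applies. total $0 + $7,125 = $7,125
Difference: |$7,282 − $7,125| = $157.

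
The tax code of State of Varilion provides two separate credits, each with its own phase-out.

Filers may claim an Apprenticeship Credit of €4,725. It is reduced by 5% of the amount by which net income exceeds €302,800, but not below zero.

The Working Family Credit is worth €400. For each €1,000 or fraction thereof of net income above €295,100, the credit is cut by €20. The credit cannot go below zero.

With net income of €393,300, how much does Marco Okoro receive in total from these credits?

Apprenticeship Credit: 5% of the €90,500 excess over €302,800 is €4,525; credit = €4,725 − €4,525 = €200.
Working Family Credit: income exceeds €295,100 by €98,200 → 99 increments × €20 = €1,980 ≥ base, so the credit is €0.
Total: €200 + €0 = €200.

€200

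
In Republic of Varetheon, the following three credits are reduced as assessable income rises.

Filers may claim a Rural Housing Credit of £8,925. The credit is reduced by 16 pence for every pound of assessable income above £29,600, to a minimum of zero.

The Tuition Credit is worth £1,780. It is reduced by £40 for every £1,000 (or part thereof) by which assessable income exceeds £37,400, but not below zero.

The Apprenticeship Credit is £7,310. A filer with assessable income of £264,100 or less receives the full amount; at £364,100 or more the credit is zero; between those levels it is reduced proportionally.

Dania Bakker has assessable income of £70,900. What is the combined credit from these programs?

£10,047

Rural Housing Credit: 16% of the £41,300 excess over £29,600 is £6,608; credit = £8,925 − £6,608 = £2,317.
Tuition Credit: income exceeds £37,400 by £33,500, which is 34 full-or-partial £1,000 increments; reduction = 34 × £40 = £1,360, leaving £420.
Apprenticeship Credit: £70,900 is at or below the £264,100 threshold, so the full £7,310 applies.
Total: £2,317 + £420 + £7,310 = £10,047.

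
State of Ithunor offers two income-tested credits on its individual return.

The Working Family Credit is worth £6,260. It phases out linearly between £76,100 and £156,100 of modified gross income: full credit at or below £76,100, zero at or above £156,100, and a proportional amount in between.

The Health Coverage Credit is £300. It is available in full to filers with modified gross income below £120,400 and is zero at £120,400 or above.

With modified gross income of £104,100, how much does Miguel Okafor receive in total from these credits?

Working Family Credit: £104,100 is £28,000 into a £80,000 phase-out range, leaving 52,000/80,000 of the credit: £6,260 × 52,000/80,000 = £4,069.
Health Coverage Credit: £104,100 is below the £120,400 cutoff, so the full £300 applies.
Total: £4,069 + £300 = £4,369.

£4,369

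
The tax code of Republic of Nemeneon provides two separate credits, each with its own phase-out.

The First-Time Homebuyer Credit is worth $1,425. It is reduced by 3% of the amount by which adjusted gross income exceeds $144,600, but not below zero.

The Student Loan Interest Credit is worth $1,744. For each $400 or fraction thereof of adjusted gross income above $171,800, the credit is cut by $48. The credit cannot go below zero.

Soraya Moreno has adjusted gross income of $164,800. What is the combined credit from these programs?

First-Time Homebuyer Credit: 3% of the $20,200 excess over $144,600 is $606; credit = $1,425 − $606 = $819.
Student Loan Interest Credit: $164,800 is at or below the $171,800 threshold, so the full $1,744 applies.
Total: $819 + $1,744 = $2,563.

$2,563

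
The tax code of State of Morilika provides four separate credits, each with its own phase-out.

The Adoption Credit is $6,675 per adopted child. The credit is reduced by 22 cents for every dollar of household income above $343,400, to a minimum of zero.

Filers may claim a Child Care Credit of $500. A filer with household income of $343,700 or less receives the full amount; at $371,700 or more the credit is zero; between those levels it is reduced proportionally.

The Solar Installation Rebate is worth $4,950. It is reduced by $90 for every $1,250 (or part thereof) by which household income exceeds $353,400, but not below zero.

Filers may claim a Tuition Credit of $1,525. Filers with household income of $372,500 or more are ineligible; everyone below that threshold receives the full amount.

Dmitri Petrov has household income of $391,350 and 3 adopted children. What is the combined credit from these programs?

$11,636

Adoption Credit: base = 3 × $6,675 = $20,025. 22% of the $47,950 excess over $343,400 is $10,549; credit = $20,025 − $10,549 = $9,476.
Child Care Credit: $391,350 is at or above $371,700, so the credit is $0.
Solar Installation Rebate: income exceeds $353,400 by $37,950, which is 31 full-or-partial $1,250 increments; reduction = 31 × $90 = $2,790, leaving $2,160.
Tuition Credit: $391,350 meets or exceeds the $372,500 cutoff, so the credit is $0.
Total: $9,476 + $0 + $2,160 + $0 = $11,636.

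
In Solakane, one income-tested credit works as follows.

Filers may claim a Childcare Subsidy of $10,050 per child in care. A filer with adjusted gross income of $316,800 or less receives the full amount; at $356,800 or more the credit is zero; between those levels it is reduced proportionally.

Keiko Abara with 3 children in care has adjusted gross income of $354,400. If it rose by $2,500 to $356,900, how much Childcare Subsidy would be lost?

At $354,400 — base = 3 × $10,050 = $30,150. $354,400 is $37,600 into a $40,000 phase-out range, leaving 2,400/40,000 of the credit: $30,150 × 2,400/40,000 = $1,809.
At $356,900 — base = 3 × $10,050 = $30,150. $356,900 is at or above $356,800, so the credit is $0.
Lost: $1,809 − $0 = $1,809.

$1,809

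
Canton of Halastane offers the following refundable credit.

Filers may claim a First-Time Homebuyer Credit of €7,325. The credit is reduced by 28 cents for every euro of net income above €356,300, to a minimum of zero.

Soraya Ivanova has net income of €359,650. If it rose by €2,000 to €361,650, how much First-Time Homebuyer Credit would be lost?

€560

At €359,650 — 28% of the €3,350 excess over €356,300 is €938; credit = €7,325 − €938 = €6,387.
At €361,650 — 28% of the €5,350 excess over €356,300 is €1,498; credit = €7,325 − €1,498 = €5,827.
Lost: €6,387 − €5,827 = €560.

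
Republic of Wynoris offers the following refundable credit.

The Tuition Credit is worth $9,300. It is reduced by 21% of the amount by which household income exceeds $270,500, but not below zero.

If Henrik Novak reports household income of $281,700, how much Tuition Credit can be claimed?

Tuition Credit: 21% of the $11,200 excess over $270,500 is $2,352; credit = $9,300 − $2,352 = $6,948.

$6,948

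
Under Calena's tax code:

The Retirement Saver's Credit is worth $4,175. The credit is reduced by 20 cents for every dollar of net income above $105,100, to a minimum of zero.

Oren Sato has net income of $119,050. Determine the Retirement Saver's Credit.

$1,385

Retirement Saver's Credit: 20% of the $13,950 excess over $105,100 is $2,790; credit = $4,175 − $2,790 = $1,385.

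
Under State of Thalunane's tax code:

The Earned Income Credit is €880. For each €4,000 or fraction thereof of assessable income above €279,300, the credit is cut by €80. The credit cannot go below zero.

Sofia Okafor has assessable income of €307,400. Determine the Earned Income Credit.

€240

Earned Income Credit: income exceeds €279,300 by €28,100, which is 8 full-or-partial €4,000 increments; reduction = 8 × €80 = €640, leaving €240.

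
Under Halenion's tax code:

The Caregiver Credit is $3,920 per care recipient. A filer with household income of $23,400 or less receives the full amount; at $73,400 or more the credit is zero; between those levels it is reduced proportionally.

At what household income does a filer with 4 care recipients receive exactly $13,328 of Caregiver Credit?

Full credit = 4 × $3,920 = $15,680.
$13,328 is 13,328/15,680 of the full $15,680, so 2,352/15,680 of the $50,000 range has been used: income = $23,400 + $50,000 × 2,352/15,680 = $30,900.

$30,900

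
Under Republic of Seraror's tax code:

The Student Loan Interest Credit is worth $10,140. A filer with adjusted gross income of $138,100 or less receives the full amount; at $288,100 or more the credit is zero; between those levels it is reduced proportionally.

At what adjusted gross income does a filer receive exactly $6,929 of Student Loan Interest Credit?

$185,600

$6,929 is 6,929/10,140 of the full $10,140, so 3,211/10,140 of the $150,000 range has been used: income = $138,100 + $150,000 × 3,211/10,140 = $185,600.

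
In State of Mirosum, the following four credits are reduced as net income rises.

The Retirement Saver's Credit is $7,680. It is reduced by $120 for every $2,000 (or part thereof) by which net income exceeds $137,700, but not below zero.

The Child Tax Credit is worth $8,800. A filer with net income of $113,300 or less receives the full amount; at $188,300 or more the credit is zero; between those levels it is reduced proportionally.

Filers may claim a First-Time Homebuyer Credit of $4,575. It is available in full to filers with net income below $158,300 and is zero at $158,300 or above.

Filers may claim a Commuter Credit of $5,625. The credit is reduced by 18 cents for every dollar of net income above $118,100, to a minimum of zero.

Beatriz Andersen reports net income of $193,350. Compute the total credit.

Retirement Saver's Credit: income exceeds $137,700 by $55,650, which is 28 full-or-partial $2,000 increments; reduction = 28 × $120 = $3,360, leaving $4,320.
Child Tax Credit: $193,350 is at or above $188,300, so the credit is $0.
First-Time Homebuyer Credit: $193,350 meets or exceeds the $158,300 cutoff, so the credit is $0.
Commuter Credit: 18% of the $75,250 excess over $118,100 is $13,545 ≥ base, so the credit is $0.
Total: $4,320 + $0 + $0 + $0 = $4,320.

$4,320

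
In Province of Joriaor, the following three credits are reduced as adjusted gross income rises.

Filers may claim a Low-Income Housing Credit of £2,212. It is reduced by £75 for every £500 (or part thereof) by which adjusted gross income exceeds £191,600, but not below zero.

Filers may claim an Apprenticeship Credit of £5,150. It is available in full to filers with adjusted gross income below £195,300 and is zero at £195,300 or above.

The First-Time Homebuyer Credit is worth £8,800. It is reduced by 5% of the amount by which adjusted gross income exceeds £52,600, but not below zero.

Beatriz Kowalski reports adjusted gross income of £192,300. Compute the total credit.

£9,027

Low-Income Housing Credit: income exceeds £191,600 by £700, which is 2 full-or-partial £500 increments; reduction = 2 × £75 = £150, leaving £2,062.
Apprenticeship Credit: £192,300 is below the £195,300 cutoff, so the full £5,150 applies.
First-Time Homebuyer Credit: 5% of the £139,700 excess over £52,600 is £6,985; credit = £8,800 − £6,985 = £1,815.
Total: £2,062 + £5,150 + £1,815 = £9,027.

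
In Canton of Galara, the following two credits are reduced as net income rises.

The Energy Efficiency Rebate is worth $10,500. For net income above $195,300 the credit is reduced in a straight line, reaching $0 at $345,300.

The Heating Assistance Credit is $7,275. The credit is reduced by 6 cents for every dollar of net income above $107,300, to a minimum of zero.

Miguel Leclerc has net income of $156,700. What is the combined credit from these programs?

Energy Efficiency Rebate: $156,700 is at or below the $195,300 threshold, so the full $10,500 applies.
Heating Assistance Credit: 6% of the $49,400 excess over $107,300 is $2,964; credit = $7,275 − $2,964 = $4,311.
Total: $10,500 + $4,311 = $14,811.

$14,811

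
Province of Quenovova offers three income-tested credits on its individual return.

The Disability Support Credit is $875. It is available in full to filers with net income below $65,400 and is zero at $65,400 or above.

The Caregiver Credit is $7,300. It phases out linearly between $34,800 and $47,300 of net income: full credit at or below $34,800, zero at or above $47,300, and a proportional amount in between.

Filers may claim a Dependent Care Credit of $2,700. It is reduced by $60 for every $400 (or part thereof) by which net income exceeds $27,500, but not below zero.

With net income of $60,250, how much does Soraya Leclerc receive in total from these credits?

Disability Support Credit: $60,250 is below the $65,400 cutoff, so the full $875 applies.
Caregiver Credit: $60,250 is at or above $47,300, so the credit is $0.
Dependent Care Credit: income exceeds $27,500 by $32,750 → 82 increments × $60 = $4,920 ≥ base, so the credit is $0.
Total: $875 + $0 + $0 = $875.

$875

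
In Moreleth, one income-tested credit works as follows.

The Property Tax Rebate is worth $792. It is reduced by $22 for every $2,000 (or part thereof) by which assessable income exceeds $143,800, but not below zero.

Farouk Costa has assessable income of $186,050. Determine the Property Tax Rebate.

Property Tax Rebate: income exceeds $143,800 by $42,250, which is 22 full-or-partial $2,000 increments; reduction = 22 × $22 = $484, leaving $308.

$308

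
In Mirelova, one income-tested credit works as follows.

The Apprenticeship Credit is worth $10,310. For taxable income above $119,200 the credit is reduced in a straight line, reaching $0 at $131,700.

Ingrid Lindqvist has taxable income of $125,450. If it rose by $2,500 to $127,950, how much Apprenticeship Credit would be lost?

$2,062

At $125,450 — $125,450 is $6,250 into a $12,500 phase-out range, leaving 6,250/12,500 of the credit: $10,310 × 6,250/12,500 = $5,155.
At $127,950 — $127,950 is $8,750 into a $12,500 phase-out range, leaving 3,750/12,500 of the credit: $10,310 × 3,750/12,500 = $3,093.
Lost: $5,155 − $3,093 = $2,062.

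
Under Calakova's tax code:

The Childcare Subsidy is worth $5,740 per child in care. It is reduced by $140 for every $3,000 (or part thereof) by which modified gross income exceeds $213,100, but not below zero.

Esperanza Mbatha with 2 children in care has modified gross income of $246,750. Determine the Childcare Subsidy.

$9,800

Childcare Subsidy: base = 2 × $5,740 = $11,480. income exceeds $213,100 by $33,650, which is 12 full-or-partial $3,000 increments; reduction = 12 × $140 = $1,680, leaving $9,800.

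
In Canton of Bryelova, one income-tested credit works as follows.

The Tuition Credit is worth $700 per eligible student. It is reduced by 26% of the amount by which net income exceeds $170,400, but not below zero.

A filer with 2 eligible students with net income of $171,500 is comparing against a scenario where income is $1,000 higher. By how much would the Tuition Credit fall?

$260

At $171,500 — base = 2 × $700 = $1,400. 26% of the $1,100 excess over $170,400 is $286; credit = $1,400 − $286 = $1,114.
At $172,500 — base = 2 × $700 = $1,400. 26% of the $2,100 excess over $170,400 is $546; credit = $1,400 − $546 = $854.
Lost: $1,114 − $854 = $260.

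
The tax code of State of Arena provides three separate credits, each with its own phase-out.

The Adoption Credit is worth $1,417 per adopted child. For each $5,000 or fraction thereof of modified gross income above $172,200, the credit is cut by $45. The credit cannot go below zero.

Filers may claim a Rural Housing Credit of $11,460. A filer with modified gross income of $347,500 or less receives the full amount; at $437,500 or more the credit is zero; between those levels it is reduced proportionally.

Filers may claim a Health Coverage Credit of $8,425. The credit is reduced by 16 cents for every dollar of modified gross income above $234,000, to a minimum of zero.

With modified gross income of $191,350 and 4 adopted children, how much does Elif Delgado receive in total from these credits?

$25,373

Adoption Credit: base = 4 × $1,417 = $5,668. income exceeds $172,200 by $19,150, which is 4 full-or-partial $5,000 increments; reduction = 4 × $45 = $180, leaving $5,488.
Rural Housing Credit: $191,350 is at or below the $347,500 threshold, so the full $11,460 applies.
Health Coverage Credit: $191,350 is at or below the $234,000 threshold, so the full $8,425 applies.
Total: $5,488 + $11,460 + $8,425 = $25,373.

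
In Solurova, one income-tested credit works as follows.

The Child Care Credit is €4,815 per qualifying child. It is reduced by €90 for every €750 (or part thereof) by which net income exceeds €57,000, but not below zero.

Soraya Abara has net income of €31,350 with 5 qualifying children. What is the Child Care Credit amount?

Child Care Credit: base = 5 × €4,815 = €24,075. €31,350 is at or below the €57,000 threshold, so the full €24,075 applies.

€24,075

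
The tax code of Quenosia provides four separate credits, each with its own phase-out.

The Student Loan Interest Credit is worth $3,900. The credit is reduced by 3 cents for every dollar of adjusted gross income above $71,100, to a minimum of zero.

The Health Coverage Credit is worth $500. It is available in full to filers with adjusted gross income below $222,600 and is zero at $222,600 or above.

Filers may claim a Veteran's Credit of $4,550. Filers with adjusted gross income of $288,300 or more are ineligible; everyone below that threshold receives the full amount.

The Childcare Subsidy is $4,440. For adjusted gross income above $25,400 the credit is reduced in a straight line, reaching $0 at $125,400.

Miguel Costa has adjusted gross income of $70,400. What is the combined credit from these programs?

Student Loan Interest Credit: $70,400 is at or below the $71,100 threshold, so the full $3,900 applies.
Health Coverage Credit: $70,400 is below the $222,600 cutoff, so the full $500 applies.
Veteran's Credit: $70,400 is below the $288,300 cutoff, so the full $4,550 applies.
Childcare Subsidy: $70,400 is $45,000 into a $100,000 phase-out range, leaving 55,000/100,000 of the credit: $4,440 × 55,000/100,000 = $2,442.
Total: $3,900 + $500 + $4,550 + $2,442 = $11,392.

$11,392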